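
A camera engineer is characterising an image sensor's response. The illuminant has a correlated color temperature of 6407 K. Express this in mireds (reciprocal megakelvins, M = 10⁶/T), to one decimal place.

M = 10⁶ / 6407 = 156.079 → 156.1 mireds.

156.1 mireds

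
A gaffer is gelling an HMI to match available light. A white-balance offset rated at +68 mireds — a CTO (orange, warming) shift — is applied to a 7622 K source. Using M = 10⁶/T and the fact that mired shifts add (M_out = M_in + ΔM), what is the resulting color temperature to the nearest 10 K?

M_in = 10⁶/7622 = 131.20 mireds.
M_out = 131.20 + (+68) = 199.20 mireds.
T_out = 10⁶/199.20 = 5020.1 K → 5020 K.

5020 K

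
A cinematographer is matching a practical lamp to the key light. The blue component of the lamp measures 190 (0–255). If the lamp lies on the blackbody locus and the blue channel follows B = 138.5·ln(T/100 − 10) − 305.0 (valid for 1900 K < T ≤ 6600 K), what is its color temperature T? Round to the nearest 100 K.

ln(t − 10) = (190 + 305.0) / 138.5 = 3.5740.
t − 10 = e^3.5740 = 35.659, so t = 45.659.
T = 100·t = 4566 K → 4600 K to the nearest 100 K.

4600 K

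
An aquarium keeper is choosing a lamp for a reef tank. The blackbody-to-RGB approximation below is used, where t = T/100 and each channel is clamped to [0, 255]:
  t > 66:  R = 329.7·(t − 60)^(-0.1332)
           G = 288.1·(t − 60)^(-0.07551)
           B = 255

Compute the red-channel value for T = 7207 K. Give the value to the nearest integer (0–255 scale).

237

t = 7207/100 = 72.07; the t > 66 branch applies.
R = 329.7·(72.07 − 60)^(-0.1332) = 329.7·12.07^(-0.1332) = 329.7·0.71766 = 236.611.
Rounded: 237.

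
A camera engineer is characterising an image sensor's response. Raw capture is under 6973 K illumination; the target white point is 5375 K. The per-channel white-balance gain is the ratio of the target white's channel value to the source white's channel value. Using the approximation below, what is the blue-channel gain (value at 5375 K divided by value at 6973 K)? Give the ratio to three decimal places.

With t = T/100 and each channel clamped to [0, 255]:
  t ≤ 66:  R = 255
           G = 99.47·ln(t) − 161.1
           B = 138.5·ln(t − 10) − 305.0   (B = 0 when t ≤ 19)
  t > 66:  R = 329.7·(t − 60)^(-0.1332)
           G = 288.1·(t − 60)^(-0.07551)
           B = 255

0.856

At 6973 K (t = 69.73):
  B = 255 by definition for t > 66.
At 5375 K (t = 53.75):
  B = 138.5·ln(53.75 − 10) − 305.0 = 138.5·ln 43.75 − 305.0 = 138.5·3.7785 − 305.0 = 218.321.
Gain = 218.321 / 255.000 = 0.8562 → 0.856.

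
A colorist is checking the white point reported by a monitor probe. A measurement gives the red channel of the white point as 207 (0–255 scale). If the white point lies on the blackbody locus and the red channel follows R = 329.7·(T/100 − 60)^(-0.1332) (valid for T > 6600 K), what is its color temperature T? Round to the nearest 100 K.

(t − 60)^(-0.1332) = 207/329.7 = 0.62784.
t − 60 = 0.62784^(1/-0.1332) = 0.62784^(-7.508) = 32.933, so t = 92.933.
T = 100·t = 9293 K → 9300 K to the nearest 100 K.

9300 K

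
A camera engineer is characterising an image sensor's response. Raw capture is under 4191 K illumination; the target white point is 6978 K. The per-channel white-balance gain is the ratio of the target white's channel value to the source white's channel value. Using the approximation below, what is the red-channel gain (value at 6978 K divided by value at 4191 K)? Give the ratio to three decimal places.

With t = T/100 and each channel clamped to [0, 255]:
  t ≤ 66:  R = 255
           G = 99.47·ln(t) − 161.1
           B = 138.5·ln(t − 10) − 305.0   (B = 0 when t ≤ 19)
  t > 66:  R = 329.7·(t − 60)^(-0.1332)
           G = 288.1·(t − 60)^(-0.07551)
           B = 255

0.954

At 4191 K (t = 41.91):
  R = 255 by definition for t ≤ 66.
At 6978 K (t = 69.78):
  R = 329.7·(69.78 − 60)^(-0.1332) = 329.7·9.78^(-0.1332) = 329.7·0.73805 = 243.336.
Gain = 243.336 / 255.000 = 0.9543 → 0.954.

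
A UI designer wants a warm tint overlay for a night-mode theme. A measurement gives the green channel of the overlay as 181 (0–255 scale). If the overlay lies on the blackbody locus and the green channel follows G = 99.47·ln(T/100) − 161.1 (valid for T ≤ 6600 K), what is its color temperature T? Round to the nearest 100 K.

ln t = (181 + 161.1) / 99.47 = 3.4392.
t = e^3.4392 = 31.163.
T = 100·t = 3116 K → 3100 K to the nearest 100 K.

3100 K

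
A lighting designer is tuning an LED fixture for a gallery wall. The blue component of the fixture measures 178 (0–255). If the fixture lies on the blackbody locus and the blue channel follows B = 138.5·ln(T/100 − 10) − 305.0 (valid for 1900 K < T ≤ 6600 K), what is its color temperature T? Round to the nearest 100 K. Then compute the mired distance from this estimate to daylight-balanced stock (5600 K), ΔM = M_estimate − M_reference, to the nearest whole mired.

ln(t − 10) = (178 + 305.0) / 138.5 = 3.4874.
t − 10 = e^3.4874 = 32.700, so t = 42.700.
T = 100·t = 4270 K → 4300 K to the nearest 100 K.
M_estimate = 10⁶/4300 = 232.56; M_reference = 10⁶/5600 = 178.57.
ΔM = 232.56 − 178.57 = 53.99 → +54 mireds.

+54 mireds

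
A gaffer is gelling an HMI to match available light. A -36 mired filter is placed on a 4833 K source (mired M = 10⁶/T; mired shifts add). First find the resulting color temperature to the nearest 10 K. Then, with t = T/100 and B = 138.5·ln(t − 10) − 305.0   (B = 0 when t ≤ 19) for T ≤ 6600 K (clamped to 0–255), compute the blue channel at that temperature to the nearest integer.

M_in = 10⁶/4833 = 206.91; M_out = 206.91 + (-36) = 170.91.
T_out = 10⁶/170.91 = 5851.0 K → 5850 K; t = 58.5.
B = 138.5·ln(58.5 − 10) − 305.0 = 138.5·ln 48.5 − 305.0 = 138.5·3.8816 − 305.0 = 232.597.
Rounded: 233.

233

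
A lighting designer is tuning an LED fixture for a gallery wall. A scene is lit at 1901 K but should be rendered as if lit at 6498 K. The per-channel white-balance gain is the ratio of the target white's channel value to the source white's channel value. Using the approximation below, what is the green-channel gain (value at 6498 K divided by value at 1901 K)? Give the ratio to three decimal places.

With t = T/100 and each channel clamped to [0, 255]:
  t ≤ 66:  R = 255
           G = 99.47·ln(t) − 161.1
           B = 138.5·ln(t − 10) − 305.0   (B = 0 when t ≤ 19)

1.927

At 1901 K (t = 19.01):
  G = 99.47·ln 19.01 − 161.1 = 99.47·2.9450 − 161.1 = 131.836.
At 6498 K (t = 64.98):
  G = 99.47·ln 64.98 − 161.1 = 99.47·4.1741 − 161.1 = 254.096.
Gain = 254.096 / 131.836 = 1.9274 → 1.927.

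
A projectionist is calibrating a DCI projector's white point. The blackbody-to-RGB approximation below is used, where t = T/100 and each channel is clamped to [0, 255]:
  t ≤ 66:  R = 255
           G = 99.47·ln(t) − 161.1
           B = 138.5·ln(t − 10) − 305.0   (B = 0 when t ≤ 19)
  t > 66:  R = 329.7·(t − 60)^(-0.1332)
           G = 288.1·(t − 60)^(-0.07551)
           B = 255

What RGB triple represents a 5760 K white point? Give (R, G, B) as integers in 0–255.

(255, 242, 230)

t = 5760/100 = 57.6; the t ≤ 66 branch applies.
R = 255 by definition for t ≤ 66.
G = 99.47·ln 57.6 − 161.1 = 99.47·4.0535 − 161.1 = 242.104.
B = 138.5·ln(57.6 − 10) − 305.0 = 138.5·ln 47.6 − 305.0 = 138.5·3.8628 − 305.0 = 230.002.
Rounded: (255, 242, 230).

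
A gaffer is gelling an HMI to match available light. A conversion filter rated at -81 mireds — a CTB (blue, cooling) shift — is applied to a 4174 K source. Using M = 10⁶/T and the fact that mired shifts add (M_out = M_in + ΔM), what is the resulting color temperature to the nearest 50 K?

M_in = 10⁶/4174 = 239.58 mireds.
M_out = 239.58 + (-81) = 158.58 mireds.
T_out = 10⁶/158.58 = 6306.0 K → 6300 K.

6300 K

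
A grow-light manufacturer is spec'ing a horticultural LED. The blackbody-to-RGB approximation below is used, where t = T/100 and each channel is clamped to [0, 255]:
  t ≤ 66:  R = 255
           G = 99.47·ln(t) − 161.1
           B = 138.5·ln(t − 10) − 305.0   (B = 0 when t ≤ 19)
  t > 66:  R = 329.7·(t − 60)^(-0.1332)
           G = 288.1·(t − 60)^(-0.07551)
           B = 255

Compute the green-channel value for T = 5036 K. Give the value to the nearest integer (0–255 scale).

229

t = 5036/100 = 50.36; the t ≤ 66 branch applies.
G = 99.47·ln 50.36 − 161.1 = 99.47·3.9192 − 161.1 = 228.743.
Rounded: 229.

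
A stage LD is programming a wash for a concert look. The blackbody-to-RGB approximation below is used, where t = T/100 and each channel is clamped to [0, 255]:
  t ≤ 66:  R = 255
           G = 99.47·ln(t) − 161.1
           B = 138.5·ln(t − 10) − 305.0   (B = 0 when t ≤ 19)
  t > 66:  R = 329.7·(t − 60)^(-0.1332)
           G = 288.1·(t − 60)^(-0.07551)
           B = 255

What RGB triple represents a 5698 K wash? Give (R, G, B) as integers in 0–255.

(255, 241, 228)

t = 5698/100 = 56.98; the t ≤ 66 branch applies.
R = 255 by definition for t ≤ 66.
G = 99.47·ln 56.98 − 161.1 = 99.47·4.0427 − 161.1 = 241.027.
B = 138.5·ln(56.98 − 10) − 305.0 = 138.5·ln 46.98 − 305.0 = 138.5·3.8497 − 305.0 = 228.186.
Rounded: (255, 241, 228).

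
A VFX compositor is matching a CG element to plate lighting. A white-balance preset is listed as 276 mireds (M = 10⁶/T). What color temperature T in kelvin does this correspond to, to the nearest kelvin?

T = 10⁶ / 276 = 3623.19 K → 3623 K.

3623 K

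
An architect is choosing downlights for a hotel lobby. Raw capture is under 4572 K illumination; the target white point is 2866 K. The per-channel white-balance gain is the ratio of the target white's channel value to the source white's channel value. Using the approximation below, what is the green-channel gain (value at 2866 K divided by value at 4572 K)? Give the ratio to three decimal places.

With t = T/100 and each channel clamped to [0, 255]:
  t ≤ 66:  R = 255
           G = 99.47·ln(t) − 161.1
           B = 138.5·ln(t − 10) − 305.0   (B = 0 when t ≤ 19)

0.788

At 4572 K (t = 45.72):
  G = 99.47·ln 45.72 − 161.1 = 99.47·3.8225 − 161.1 = 219.128.
At 2866 K (t = 28.66):
  G = 99.47·ln 28.66 − 161.1 = 99.47·3.3555 − 161.1 = 172.672.
Gain = 172.672 / 219.128 = 0.7880 → 0.788.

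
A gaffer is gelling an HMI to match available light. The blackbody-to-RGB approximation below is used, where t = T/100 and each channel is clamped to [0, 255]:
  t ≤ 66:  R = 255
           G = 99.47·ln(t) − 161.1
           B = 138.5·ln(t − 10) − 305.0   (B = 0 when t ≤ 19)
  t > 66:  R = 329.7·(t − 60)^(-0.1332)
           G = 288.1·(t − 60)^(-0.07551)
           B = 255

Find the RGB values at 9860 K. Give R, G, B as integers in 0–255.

t = 9860/100 = 98.6; the t > 66 branch applies.
R = 329.7·(98.6 − 60)^(-0.1332) = 329.7·38.6^(-0.1332) = 329.7·0.61470 = 202.668.
G = 288.1·(98.6 − 60)^(-0.07551) = 288.1·38.6^(-0.07551) = 288.1·0.75892 = 218.645.
B = 255 by definition for t > 66.
Rounded: (203, 219, 255).

R=203, G=219, B=255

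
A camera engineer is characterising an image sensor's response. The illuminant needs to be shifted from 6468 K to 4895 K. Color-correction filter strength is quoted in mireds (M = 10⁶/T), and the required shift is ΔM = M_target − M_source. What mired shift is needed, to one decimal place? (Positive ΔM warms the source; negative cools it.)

+49.7 mireds

M_source = 10⁶/6468 = 154.607; M_target = 10⁶/4895 = 204.290.
ΔM = 204.290 − 154.607 = 49.683 → +49.7 mireds, a warming shift.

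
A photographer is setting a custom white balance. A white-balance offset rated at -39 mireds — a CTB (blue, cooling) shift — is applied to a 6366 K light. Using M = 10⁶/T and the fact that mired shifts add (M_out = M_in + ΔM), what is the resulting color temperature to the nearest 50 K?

8450 K

M_in = 10⁶/6366 = 157.08 mireds.
M_out = 157.08 + (-39) = 118.08 mireds.
T_out = 10⁶/118.08 = 8468.5 K → 8450 K.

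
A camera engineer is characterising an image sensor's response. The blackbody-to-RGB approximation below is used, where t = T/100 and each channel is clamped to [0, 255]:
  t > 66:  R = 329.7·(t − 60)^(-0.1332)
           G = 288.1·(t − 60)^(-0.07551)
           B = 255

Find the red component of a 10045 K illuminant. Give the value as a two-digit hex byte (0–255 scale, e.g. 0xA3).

0xC9

t = 10045/100 = 100.45; the t > 66 branch applies.
R = 329.7·(100.45 − 60)^(-0.1332) = 329.7·40.45^(-0.1332) = 329.7·0.61088 = 201.408.
Rounded: 201; in hex, 0xC9.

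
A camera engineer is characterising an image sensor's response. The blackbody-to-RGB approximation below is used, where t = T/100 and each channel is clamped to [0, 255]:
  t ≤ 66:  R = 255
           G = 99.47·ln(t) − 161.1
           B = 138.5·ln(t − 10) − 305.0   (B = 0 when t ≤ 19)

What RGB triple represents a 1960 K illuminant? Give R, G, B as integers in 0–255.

R=255, G=135, B=8

t = 1960/100 = 19.6; the t ≤ 66 branch applies.
R = 255 by definition for t ≤ 66.
G = 99.47·ln 19.6 − 161.1 = 99.47·2.9755 − 161.1 = 134.876.
B = 138.5·ln(19.6 − 10) − 305.0 = 138.5·ln 9.6 − 305.0 = 138.5·2.2618 − 305.0 = 8.254.
Rounded: (255, 135, 8).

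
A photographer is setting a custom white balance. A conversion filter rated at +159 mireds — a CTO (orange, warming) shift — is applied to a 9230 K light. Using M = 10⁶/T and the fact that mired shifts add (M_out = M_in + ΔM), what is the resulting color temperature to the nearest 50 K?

3750 K

M_in = 10⁶/9230 = 108.34 mireds.
M_out = 108.34 + (+159) = 267.34 mireds.
T_out = 10⁶/267.34 = 3740.5 K → 3750 K.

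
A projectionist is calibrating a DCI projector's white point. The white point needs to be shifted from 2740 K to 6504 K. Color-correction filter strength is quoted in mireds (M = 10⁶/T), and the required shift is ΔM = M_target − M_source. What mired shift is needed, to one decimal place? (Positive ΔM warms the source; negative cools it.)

M_source = 10⁶/2740 = 364.964; M_target = 10⁶/6504 = 153.752.
ΔM = 153.752 − 364.964 = -211.212 → -211.2 mireds, a cooling shift.

-211.2 mireds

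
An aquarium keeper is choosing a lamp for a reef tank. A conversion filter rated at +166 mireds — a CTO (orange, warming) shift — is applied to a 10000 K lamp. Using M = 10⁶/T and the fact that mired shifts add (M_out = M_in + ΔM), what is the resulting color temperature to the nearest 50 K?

M_in = 10⁶/10000 = 100.00 mireds.
M_out = 100.00 + (+166) = 266.00 mireds.
T_out = 10⁶/266.00 = 3759.4 K → 3750 K.

3750 K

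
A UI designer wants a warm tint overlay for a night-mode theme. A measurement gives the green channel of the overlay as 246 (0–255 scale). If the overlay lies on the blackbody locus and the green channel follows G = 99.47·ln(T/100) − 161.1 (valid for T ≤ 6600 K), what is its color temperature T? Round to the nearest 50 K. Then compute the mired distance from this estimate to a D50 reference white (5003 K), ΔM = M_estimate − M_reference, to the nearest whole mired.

ln t = (246 + 161.1) / 99.47 = 4.0927.
t = e^4.0927 = 59.901.
T = 100·t = 5990 K → 6000 K to the nearest 50 K.
M_estimate = 10⁶/6000 = 166.67; M_reference = 10⁶/5003 = 199.88.
ΔM = 166.67 − 199.88 = -33.21 → -33 mireds.

-33 mireds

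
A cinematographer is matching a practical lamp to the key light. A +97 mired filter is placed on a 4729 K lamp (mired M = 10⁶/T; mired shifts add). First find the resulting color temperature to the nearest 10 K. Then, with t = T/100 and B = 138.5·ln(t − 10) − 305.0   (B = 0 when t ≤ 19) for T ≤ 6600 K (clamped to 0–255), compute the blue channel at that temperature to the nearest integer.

M_in = 10⁶/4729 = 211.46; M_out = 211.46 + (+97) = 308.46.
T_out = 10⁶/308.46 = 3241.9 K → 3240 K; t = 32.4.
B = 138.5·ln(32.4 − 10) − 305.0 = 138.5·ln 22.4 − 305.0 = 138.5·3.1091 − 305.0 = 125.605.
Rounded: 126.

126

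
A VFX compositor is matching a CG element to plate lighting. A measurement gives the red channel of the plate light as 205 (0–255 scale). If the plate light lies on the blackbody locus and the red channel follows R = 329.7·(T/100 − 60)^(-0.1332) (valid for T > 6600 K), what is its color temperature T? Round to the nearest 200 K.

9600 K

(t − 60)^(-0.1332) = 205/329.7 = 0.62178.
t − 60 = 0.62178^(1/-0.1332) = 0.62178^(-7.508) = 35.423, so t = 95.423.
T = 100·t = 9542 K → 9600 K to the nearest 200 K.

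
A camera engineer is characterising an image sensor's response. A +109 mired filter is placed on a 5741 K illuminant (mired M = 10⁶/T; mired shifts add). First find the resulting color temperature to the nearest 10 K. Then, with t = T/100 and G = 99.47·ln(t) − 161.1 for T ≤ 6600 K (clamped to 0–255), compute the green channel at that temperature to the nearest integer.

193

M_in = 10⁶/5741 = 174.19; M_out = 174.19 + (+109) = 283.19.
T_out = 10⁶/283.19 = 3531.3 K → 3530 K; t = 35.3.
G = 99.47·ln 35.3 − 161.1 = 99.47·3.5639 − 161.1 = 193.399.
Rounded: 193.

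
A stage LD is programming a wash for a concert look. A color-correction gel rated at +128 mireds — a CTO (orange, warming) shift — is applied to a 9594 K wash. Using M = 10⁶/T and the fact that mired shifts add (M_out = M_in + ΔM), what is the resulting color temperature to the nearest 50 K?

M_in = 10⁶/9594 = 104.23 mireds.
M_out = 104.23 + (+128) = 232.23 mireds.
T_out = 10⁶/232.23 = 4306.0 K → 4300 K.

4300 K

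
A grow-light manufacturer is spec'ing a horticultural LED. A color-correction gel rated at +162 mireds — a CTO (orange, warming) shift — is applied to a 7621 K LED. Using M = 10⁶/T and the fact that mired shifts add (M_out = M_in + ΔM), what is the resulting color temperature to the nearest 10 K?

3410 K

M_in = 10⁶/7621 = 131.22 mireds.
M_out = 131.22 + (+162) = 293.22 mireds.
T_out = 10⁶/293.22 = 3410.5 K → 3410 K.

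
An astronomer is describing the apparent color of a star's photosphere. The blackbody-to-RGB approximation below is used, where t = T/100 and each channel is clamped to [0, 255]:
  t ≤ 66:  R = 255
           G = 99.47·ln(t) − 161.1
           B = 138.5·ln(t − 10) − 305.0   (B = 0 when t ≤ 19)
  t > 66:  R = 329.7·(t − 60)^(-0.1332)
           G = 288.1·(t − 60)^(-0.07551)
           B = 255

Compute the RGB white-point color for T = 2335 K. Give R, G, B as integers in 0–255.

R=255, G=152, B=54

t = 2335/100 = 23.35; the t ≤ 66 branch applies.
R = 255 by definition for t ≤ 66.
G = 99.47·ln 23.35 − 161.1 = 99.47·3.1506 − 161.1 = 152.290.
B = 138.5·ln(23.35 − 10) − 305.0 = 138.5·ln 13.35 − 305.0 = 138.5·2.5915 − 305.0 = 53.925.
Rounded: (255, 152, 54).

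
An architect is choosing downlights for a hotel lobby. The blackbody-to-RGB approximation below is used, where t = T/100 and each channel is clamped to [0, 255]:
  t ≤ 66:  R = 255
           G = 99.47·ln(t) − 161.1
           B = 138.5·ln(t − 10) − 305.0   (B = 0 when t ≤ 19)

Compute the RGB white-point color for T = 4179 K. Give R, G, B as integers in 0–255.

R=255, G=210, B=174

t = 4179/100 = 41.79; the t ≤ 66 branch applies.
R = 255 by definition for t ≤ 66.
G = 99.47·ln 41.79 − 161.1 = 99.47·3.7327 − 161.1 = 210.187.
B = 138.5·ln(41.79 − 10) − 305.0 = 138.5·ln 31.79 − 305.0 = 138.5·3.4592 − 305.0 = 174.093.
Rounded: (255, 210, 174).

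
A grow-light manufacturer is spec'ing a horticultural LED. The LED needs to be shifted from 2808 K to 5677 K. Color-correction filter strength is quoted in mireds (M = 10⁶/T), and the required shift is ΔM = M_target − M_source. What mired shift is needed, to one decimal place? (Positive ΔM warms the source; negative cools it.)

-180.0 mireds

M_source = 10⁶/2808 = 356.125; M_target = 10⁶/5677 = 176.149.
ΔM = 176.149 − 356.125 = -179.976 → -180.0 mireds, a cooling shift.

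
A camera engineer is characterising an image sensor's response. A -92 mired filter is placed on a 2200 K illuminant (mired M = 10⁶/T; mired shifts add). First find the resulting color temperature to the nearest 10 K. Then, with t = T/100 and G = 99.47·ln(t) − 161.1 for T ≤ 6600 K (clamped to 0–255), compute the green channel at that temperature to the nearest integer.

169

M_in = 10⁶/2200 = 454.55; M_out = 454.55 + (-92) = 362.55.
T_out = 10⁶/362.55 = 2758.3 K → 2760 K; t = 27.6.
G = 99.47·ln 27.6 − 161.1 = 99.47·3.3178 − 161.1 = 168.923.
Rounded: 169.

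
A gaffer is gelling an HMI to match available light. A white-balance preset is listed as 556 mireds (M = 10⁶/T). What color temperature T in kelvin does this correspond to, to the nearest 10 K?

T = 10⁶ / 556 = 1798.56 K → 1800 K.

1800 K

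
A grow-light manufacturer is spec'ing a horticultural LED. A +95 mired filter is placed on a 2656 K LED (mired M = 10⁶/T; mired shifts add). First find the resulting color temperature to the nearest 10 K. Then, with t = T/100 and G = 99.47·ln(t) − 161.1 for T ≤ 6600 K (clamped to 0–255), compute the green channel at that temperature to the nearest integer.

143

M_in = 10⁶/2656 = 376.51; M_out = 376.51 + (+95) = 471.51.
T_out = 10⁶/471.51 = 2120.9 K → 2120 K; t = 21.2.
G = 99.47·ln 21.2 − 161.1 = 99.47·3.0540 − 161.1 = 142.681.
Rounded: 143.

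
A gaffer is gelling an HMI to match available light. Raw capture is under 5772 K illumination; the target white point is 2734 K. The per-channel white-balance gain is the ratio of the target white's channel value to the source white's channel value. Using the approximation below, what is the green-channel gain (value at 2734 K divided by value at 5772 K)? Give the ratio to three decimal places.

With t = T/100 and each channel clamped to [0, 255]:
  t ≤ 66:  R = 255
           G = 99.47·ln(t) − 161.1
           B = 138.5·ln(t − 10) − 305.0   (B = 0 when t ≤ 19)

At 5772 K (t = 57.72):
  G = 99.47·ln 57.72 − 161.1 = 99.47·4.0556 − 161.1 = 242.311.
At 2734 K (t = 27.34):
  G = 99.47·ln 27.34 − 161.1 = 99.47·3.3084 − 161.1 = 167.982.
Gain = 167.982 / 242.311 = 0.6932 → 0.693.

0.693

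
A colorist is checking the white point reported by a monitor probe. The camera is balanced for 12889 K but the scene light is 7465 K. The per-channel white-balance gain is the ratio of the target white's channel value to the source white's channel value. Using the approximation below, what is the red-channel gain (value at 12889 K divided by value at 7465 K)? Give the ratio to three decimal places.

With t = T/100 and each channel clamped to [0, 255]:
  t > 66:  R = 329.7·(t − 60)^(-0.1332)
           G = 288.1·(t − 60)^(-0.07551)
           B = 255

At 7465 K (t = 74.65):
  R = 329.7·(74.65 − 60)^(-0.1332) = 329.7·14.65^(-0.1332) = 329.7·0.69938 = 230.584.
At 12889 K (t = 128.89):
  R = 329.7·(128.89 − 60)^(-0.1332) = 329.7·68.89^(-0.1332) = 329.7·0.56906 = 187.619.
Gain = 187.619 / 230.584 = 0.8137 → 0.814.

0.814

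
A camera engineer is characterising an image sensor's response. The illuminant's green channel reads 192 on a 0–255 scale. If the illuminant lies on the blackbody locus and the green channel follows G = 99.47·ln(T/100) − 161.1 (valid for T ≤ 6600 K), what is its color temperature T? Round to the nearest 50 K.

ln t = (192 + 161.1) / 99.47 = 3.5498.
t = e^3.5498 = 34.807.
T = 100·t = 3481 K → 3500 K to the nearest 50 K.

3500 K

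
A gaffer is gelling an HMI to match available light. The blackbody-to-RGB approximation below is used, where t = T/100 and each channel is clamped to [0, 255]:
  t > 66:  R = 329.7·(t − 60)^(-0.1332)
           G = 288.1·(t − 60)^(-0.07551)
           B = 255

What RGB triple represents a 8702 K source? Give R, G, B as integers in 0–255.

t = 8702/100 = 87.02; the t > 66 branch applies.
R = 329.7·(87.02 − 60)^(-0.1332) = 329.7·27.02^(-0.1332) = 329.7·0.64461 = 212.529.
G = 288.1·(87.02 − 60)^(-0.07551) = 288.1·27.02^(-0.07551) = 288.1·0.77964 = 224.614.
B = 255 by definition for t > 66.
Rounded: (213, 225, 255).

R=213, G=225, B=255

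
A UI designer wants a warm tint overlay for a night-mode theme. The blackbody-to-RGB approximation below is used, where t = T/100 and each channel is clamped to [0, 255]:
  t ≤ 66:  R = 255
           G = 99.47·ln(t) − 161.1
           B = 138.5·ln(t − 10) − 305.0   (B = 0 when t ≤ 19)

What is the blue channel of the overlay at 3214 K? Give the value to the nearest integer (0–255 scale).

124

t = 3214/100 = 32.14; the t ≤ 66 branch applies.
B = 138.5·ln(32.14 − 10) − 305.0 = 138.5·ln 22.14 − 305.0 = 138.5·3.0974 − 305.0 = 123.988.
Rounded: 124.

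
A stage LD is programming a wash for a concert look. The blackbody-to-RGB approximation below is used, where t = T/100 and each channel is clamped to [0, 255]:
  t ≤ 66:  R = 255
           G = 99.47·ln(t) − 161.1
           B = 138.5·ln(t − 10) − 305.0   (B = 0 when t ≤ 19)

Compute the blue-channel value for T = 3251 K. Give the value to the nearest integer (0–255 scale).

t = 3251/100 = 32.51; the t ≤ 66 branch applies.
B = 138.5·ln(32.51 − 10) − 305.0 = 138.5·ln 22.51 − 305.0 = 138.5·3.1140 − 305.0 = 126.283.
Rounded: 126.

126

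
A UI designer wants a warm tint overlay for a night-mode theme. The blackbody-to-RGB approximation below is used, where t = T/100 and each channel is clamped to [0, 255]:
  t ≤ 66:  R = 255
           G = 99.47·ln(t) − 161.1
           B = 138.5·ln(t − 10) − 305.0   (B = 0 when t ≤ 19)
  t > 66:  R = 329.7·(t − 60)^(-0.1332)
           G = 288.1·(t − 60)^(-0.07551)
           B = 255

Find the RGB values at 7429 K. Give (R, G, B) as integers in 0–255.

t = 7429/100 = 74.29; the t > 66 branch applies.
R = 329.7·(74.29 − 60)^(-0.1332) = 329.7·14.29^(-0.1332) = 329.7·0.70170 = 231.350.
G = 288.1·(74.29 − 60)^(-0.07551) = 288.1·14.29^(-0.07551) = 288.1·0.81806 = 235.682.
B = 255 by definition for t > 66.
Rounded: (231, 236, 255).

(231, 236, 255)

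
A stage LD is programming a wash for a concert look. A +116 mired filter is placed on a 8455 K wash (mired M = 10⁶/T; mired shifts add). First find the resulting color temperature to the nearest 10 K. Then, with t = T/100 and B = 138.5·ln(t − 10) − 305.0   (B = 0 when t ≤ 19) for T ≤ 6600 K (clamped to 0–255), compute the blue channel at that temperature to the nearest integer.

M_in = 10⁶/8455 = 118.27; M_out = 118.27 + (+116) = 234.27.
T_out = 10⁶/234.27 = 4268.5 K → 4270 K; t = 42.7.
B = 138.5·ln(42.7 − 10) − 305.0 = 138.5·ln 32.7 − 305.0 = 138.5·3.4874 − 305.0 = 178.001.
Rounded: 178.

178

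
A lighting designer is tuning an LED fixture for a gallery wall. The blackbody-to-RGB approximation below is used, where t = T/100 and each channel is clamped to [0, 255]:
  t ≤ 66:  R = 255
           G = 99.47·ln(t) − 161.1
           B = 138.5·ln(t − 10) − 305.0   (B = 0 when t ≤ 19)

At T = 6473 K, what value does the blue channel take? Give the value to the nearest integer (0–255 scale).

t = 6473/100 = 64.73; the t ≤ 66 branch applies.
B = 138.5·ln(64.73 − 10) − 305.0 = 138.5·ln 54.73 − 305.0 = 138.5·4.0024 − 305.0 = 249.334.
Rounded: 249.

249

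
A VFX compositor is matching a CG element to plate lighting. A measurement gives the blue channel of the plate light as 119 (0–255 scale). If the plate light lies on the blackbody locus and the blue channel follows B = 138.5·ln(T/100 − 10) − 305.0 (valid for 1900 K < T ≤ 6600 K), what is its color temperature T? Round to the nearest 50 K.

3150 K

ln(t − 10) = (119 + 305.0) / 138.5 = 3.0614.
t − 10 = e^3.0614 = 21.357, so t = 31.357.
T = 100·t = 3136 K → 3150 K to the nearest 50 K.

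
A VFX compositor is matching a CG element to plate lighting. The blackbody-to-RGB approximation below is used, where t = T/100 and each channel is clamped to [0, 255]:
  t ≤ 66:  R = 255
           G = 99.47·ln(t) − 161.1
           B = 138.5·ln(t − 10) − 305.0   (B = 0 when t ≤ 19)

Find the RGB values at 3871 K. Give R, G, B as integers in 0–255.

R=255, G=203, B=160

t = 3871/100 = 38.71; the t ≤ 66 branch applies.
R = 255 by definition for t ≤ 66.
G = 99.47·ln 38.71 − 161.1 = 99.47·3.6561 − 161.1 = 202.572.
B = 138.5·ln(38.71 − 10) − 305.0 = 138.5·ln 28.71 − 305.0 = 138.5·3.3572 − 305.0 = 159.979.
Rounded: (255, 203, 160).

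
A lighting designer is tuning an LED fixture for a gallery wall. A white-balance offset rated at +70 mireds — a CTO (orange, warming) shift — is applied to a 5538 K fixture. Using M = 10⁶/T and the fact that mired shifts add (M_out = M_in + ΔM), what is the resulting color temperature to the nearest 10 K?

3990 K

M_in = 10⁶/5538 = 180.57 mireds.
M_out = 180.57 + (+70) = 250.57 mireds.
T_out = 10⁶/250.57 = 3990.9 K → 3990 K.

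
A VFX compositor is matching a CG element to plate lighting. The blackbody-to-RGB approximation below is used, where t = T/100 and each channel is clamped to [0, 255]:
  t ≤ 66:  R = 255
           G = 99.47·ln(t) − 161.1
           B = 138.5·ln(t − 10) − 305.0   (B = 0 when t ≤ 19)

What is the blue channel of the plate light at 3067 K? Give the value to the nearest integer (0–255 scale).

114

t = 3067/100 = 30.67; the t ≤ 66 branch applies.
B = 138.5·ln(30.67 − 10) − 305.0 = 138.5·ln 20.67 − 305.0 = 138.5·3.0287 − 305.0 = 114.473.
Rounded: 114.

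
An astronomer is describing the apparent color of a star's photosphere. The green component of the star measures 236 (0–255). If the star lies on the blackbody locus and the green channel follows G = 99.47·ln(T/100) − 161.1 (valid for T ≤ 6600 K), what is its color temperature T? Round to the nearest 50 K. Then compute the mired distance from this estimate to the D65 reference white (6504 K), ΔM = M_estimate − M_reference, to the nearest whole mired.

ln t = (236 + 161.1) / 99.47 = 3.9922.
t = e^3.9922 = 54.172.
T = 100·t = 5417 K → 5400 K to the nearest 50 K.
M_estimate = 10⁶/5400 = 185.19; M_reference = 10⁶/6504 = 153.75.
ΔM = 185.19 − 153.75 = 31.43 → +31 mireds.

+31 mireds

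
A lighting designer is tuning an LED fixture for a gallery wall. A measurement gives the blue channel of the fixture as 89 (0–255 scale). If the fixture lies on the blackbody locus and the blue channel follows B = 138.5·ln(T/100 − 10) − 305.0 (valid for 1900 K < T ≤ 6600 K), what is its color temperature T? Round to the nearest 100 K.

2700 K

ln(t − 10) = (89 + 305.0) / 138.5 = 2.8448.
t − 10 = e^2.8448 = 17.198, so t = 27.198.
T = 100·t = 2720 K → 2700 K to the nearest 100 K.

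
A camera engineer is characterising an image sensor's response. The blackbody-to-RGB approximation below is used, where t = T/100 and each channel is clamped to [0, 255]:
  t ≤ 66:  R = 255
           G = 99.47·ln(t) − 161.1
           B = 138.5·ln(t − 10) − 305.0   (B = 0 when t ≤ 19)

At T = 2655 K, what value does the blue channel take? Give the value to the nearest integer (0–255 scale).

84

t = 2655/100 = 26.55; the t ≤ 66 branch applies.
B = 138.5·ln(26.55 − 10) − 305.0 = 138.5·ln 16.55 − 305.0 = 138.5·2.8064 − 305.0 = 83.684.
Rounded: 84.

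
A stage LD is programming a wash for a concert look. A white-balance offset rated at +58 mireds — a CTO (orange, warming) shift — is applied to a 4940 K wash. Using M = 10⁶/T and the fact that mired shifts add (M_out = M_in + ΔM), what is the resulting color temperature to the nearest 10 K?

3840 K

M_in = 10⁶/4940 = 202.43 mireds.
M_out = 202.43 + (+58) = 260.43 mireds.
T_out = 10⁶/260.43 = 3839.8 K → 3840 K.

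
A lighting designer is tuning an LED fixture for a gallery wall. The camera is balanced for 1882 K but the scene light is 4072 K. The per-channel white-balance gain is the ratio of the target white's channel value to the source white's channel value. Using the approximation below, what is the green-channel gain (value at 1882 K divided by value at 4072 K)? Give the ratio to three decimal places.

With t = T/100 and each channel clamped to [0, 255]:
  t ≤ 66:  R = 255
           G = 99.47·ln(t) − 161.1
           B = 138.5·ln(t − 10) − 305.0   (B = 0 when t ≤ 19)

At 4072 K (t = 40.72):
  G = 99.47·ln 40.72 − 161.1 = 99.47·3.7067 − 161.1 = 207.607.
At 1882 K (t = 18.82):
  G = 99.47·ln 18.82 − 161.1 = 99.47·2.9349 − 161.1 = 130.837.
Gain = 130.837 / 207.607 = 0.6302 → 0.630.

0.630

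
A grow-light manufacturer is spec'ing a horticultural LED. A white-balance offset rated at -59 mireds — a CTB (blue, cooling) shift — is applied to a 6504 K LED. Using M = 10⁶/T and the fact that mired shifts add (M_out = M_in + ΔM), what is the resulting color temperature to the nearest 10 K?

M_in = 10⁶/6504 = 153.75 mireds.
M_out = 153.75 + (-59) = 94.75 mireds.
T_out = 10⁶/94.75 = 10553.9 K → 10550 K.

10550 K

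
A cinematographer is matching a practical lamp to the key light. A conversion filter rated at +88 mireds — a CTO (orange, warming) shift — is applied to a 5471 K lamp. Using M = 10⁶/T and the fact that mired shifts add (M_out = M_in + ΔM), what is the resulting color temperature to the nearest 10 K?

3690 K

M_in = 10⁶/5471 = 182.78 mireds.
M_out = 182.78 + (+88) = 270.78 mireds.
T_out = 10⁶/270.78 = 3693.0 K → 3690 K.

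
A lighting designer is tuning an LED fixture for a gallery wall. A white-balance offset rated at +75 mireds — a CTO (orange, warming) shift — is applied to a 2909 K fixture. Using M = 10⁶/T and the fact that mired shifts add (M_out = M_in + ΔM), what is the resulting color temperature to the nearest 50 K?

M_in = 10⁶/2909 = 343.76 mireds.
M_out = 343.76 + (+75) = 418.76 mireds.
T_out = 10⁶/418.76 = 2388.0 K → 2400 K.

2400 K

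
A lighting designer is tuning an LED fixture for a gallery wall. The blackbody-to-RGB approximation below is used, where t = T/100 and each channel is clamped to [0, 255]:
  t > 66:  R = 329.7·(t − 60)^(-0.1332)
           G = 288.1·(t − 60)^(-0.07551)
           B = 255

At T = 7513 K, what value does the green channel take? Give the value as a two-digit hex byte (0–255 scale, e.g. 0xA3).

0xEB

t = 7513/100 = 75.13; the t > 66 branch applies.
G = 288.1·(75.13 − 60)^(-0.07551) = 288.1·15.13^(-0.07551) = 288.1·0.81454 = 234.668.
Rounded: 235; in hex, 0xEB.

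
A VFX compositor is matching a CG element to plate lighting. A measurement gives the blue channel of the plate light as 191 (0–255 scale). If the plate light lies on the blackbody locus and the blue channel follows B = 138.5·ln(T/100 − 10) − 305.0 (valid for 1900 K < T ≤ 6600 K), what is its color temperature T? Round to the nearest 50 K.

4600 K

ln(t − 10) = (191 + 305.0) / 138.5 = 3.5812.
t − 10 = e^3.5812 = 35.918, so t = 45.918.
T = 100·t = 4592 K → 4600 K to the nearest 50 K.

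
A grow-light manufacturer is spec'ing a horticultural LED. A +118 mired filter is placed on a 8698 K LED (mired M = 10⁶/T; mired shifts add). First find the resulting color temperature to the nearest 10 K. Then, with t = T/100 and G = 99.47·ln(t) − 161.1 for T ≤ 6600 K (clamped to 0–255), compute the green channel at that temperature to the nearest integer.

M_in = 10⁶/8698 = 114.97; M_out = 114.97 + (+118) = 232.97.
T_out = 10⁶/232.97 = 4292.4 K → 4290 K; t = 42.9.
G = 99.47·ln 42.9 − 161.1 = 99.47·3.7589 − 161.1 = 212.795.
Rounded: 213.

213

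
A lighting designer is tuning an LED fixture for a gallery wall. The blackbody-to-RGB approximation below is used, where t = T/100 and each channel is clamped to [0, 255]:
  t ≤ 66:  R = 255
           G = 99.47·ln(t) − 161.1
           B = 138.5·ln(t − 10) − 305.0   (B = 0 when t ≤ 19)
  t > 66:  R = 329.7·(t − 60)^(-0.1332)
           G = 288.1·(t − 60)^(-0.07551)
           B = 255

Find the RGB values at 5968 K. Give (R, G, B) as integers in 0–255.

t = 5968/100 = 59.68; the t ≤ 66 branch applies.
R = 255 by definition for t ≤ 66.
G = 99.47·ln 59.68 − 161.1 = 99.47·4.0890 − 161.1 = 245.633.
B = 138.5·ln(59.68 − 10) − 305.0 = 138.5·ln 49.68 − 305.0 = 138.5·3.9056 − 305.0 = 235.926.
Rounded: (255, 246, 236).

(255, 246, 236)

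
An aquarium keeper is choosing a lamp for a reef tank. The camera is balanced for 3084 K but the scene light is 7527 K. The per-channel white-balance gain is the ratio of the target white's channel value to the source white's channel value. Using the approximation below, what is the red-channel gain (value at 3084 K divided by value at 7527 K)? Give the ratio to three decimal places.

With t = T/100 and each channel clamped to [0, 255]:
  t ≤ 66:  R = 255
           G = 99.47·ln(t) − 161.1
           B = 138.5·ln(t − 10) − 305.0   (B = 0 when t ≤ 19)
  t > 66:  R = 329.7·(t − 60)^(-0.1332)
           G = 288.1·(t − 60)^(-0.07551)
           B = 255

At 7527 K (t = 75.27):
  R = 329.7·(75.27 − 60)^(-0.1332) = 329.7·15.27^(-0.1332) = 329.7·0.69552 = 229.315.
At 3084 K (t = 30.84):
  R = 255 by definition for t ≤ 66.
Gain = 255.000 / 229.315 = 1.1120 → 1.112.

1.112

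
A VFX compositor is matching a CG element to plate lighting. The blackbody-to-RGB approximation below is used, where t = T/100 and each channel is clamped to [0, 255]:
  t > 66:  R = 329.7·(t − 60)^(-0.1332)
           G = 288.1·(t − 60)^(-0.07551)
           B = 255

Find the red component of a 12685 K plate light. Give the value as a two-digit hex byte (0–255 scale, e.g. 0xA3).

t = 12685/100 = 126.85; the t > 66 branch applies.
R = 329.7·(126.85 − 60)^(-0.1332) = 329.7·66.85^(-0.1332) = 329.7·0.57134 = 188.372.
Rounded: 188; in hex, 0xBC.

0xBC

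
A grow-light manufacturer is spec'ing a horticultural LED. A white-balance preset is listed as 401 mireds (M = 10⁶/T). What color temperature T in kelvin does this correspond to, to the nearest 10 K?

2490 K

T = 10⁶ / 401 = 2493.77 K → 2490 K.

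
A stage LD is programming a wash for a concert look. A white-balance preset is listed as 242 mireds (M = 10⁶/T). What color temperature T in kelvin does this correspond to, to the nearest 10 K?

4130 K

T = 10⁶ / 242 = 4132.23 K → 4130 K.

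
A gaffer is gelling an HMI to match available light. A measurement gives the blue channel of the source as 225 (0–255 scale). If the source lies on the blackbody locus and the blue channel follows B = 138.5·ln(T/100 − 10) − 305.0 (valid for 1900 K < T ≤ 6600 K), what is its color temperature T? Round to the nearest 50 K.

ln(t − 10) = (225 + 305.0) / 138.5 = 3.8267.
t − 10 = e^3.8267 = 45.911, so t = 55.911.
T = 100·t = 5591 K → 5600 K to the nearest 50 K.

5600 K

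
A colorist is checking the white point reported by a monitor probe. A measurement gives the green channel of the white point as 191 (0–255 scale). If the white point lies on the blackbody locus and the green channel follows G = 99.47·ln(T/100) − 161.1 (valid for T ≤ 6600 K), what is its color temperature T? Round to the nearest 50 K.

ln t = (191 + 161.1) / 99.47 = 3.5398.
t = e^3.5398 = 34.459.
T = 100·t = 3446 K → 3450 K to the nearest 50 K.

3450 K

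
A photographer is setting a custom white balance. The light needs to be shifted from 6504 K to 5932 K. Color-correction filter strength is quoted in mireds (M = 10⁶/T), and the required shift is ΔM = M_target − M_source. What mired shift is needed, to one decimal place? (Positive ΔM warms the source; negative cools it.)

+14.8 mireds

M_source = 10⁶/6504 = 153.752; M_target = 10⁶/5932 = 168.577.
ΔM = 168.577 − 153.752 = 14.826 → +14.8 mireds, a warming shift.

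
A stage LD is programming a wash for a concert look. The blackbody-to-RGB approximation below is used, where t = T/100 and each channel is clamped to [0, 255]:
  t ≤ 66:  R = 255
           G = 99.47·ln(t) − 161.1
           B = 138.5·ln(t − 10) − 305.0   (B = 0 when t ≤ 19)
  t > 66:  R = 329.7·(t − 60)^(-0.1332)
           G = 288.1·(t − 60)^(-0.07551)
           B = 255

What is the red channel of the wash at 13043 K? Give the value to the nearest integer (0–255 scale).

t = 13043/100 = 130.43; the t > 66 branch applies.
R = 329.7·(130.43 − 60)^(-0.1332) = 329.7·70.43^(-0.1332) = 329.7·0.56739 = 187.067.
Rounded: 187.

187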